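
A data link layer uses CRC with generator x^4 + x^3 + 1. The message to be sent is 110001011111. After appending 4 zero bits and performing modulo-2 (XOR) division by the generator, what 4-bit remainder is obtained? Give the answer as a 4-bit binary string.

Append 4 zeros: 1100010111110000. Divide by 11001 (XOR where the leading bit is 1):
  pos 0: 11000 XOR 11001 = 00001
  pos 4: 11011 XOR 11001 = 00010
  pos 7: 10111 XOR 11001 = 01110
  pos 8: 11100 XOR 11001 = 00101
  pos 10: 10100 XOR 11001 = 01101
  pos 11: 11010 XOR 11001 = 00011
Remainder (last 4 bits) = 0011. This is the CRC / FCS.

0011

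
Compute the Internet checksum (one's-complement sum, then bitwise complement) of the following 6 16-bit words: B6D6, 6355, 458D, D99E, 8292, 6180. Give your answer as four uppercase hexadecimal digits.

One's-complement addition (fold any carry out of bit 15 back into bit 0):
  0xB6D6 + 0x6355 = 0x11A2B → wrap carry → 0x1A2C
  0x1A2C + 0x458D = 0x05FB9
  0x5FB9 + 0xD99E = 0x13957 → wrap carry → 0x3958
  0x3958 + 0x8292 = 0x0BBEA
  0xBBEA + 0x6180 = 0x11D6A → wrap carry → 0x1D6B
One's-complement sum = 0x1D6B.
Checksum = ~0x1D6B & 0xFFFF = 0xE294.

E294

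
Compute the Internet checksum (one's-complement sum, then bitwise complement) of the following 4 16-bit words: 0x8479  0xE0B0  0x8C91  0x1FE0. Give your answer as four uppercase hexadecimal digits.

EE63

One's-complement addition (fold any carry out of bit 15 back into bit 0):
  0x8479 + 0xE0B0 = 0x16529 → wrap carry → 0x652A
  0x652A + 0x8C91 = 0x0F1BB
  0xF1BB + 0x1FE0 = 0x1119B → wrap carry → 0x119C
One's-complement sum = 0x119C.
Checksum = ~0x119C & 0xFFFF = 0xEE63.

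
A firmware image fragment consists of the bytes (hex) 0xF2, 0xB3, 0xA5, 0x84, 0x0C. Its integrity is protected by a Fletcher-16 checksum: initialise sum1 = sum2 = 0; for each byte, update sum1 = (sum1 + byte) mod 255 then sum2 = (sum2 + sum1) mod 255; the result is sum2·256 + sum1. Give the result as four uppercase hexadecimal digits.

93DC

Running sums (mod 255):
  after byte 0 (0xF2): sum1=242, sum2=242
  after byte 1 (0xB3): sum1=166, sum2=153
  after byte 2 (0xA5): sum1=76, sum2=229
  after byte 3 (0x84): sum1=208, sum2=182
  after byte 4 (0x0C): sum1=220, sum2=147
Checksum = sum2·256 + sum1 = 147·256 + 220 = 37852 = 0x93DC.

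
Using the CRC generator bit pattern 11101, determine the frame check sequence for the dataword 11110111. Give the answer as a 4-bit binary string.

0111

Append 4 zeros: 111101110000. Divide by 11101 (XOR where the leading bit is 1):
  pos 0: 11110 XOR 11101 = 00011
  pos 3: 11111 XOR 11101 = 00010
  pos 6: 10000 XOR 11101 = 01101
  pos 7: 11010 XOR 11101 = 00111
Remainder (last 4 bits) = 0111. This is the CRC / FCS.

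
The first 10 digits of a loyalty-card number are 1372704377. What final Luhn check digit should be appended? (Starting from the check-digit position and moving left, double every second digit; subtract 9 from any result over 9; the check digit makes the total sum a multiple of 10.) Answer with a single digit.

3

Partial digits right→left: 7 7 3 4 0 7 2 7 3 1
Double every second digit counting from the check-digit position (so the 1st, 3rd, 5th, ... of the partial from the right).
  doubled (with −9 where >9): 5 6 0 4 6 → sum 21
  kept as-is: 7 4 7 7 1 → sum 26
Total = 21 + 26 = 47.
Check digit = (10 − (47 mod 10)) mod 10 = 3.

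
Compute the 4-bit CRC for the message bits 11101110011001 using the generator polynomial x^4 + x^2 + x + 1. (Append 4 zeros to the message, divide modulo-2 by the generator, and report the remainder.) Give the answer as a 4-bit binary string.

1000

Append 4 zeros: 111011100110010000. Divide by 10111 (XOR where the leading bit is 1):
  pos 0: 11101 XOR 10111 = 01010
  pos 1: 10101 XOR 10111 = 00010
  pos 4: 10100 XOR 10111 = 00011
  pos 7: 11110 XOR 10111 = 01001
  pos 8: 10010 XOR 10111 = 00101
  pos 10: 10110 XOR 10111 = 00001
Remainder (last 4 bits) = 1000. This is the CRC / FCS.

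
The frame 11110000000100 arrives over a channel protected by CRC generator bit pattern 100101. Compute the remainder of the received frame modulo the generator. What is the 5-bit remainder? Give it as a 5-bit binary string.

00000

Modulo-2 division of 11110000000100 by 100101:
  pos 0: 111100 XOR 100101 = 011001
  pos 1: 110010 XOR 100101 = 010111
  pos 2: 101110 XOR 100101 = 001011
  pos 4: 101100 XOR 100101 = 001001
  pos 6: 100101 XOR 100101 = 000000
Remainder = 00000 (zero — the frame passes the CRC check).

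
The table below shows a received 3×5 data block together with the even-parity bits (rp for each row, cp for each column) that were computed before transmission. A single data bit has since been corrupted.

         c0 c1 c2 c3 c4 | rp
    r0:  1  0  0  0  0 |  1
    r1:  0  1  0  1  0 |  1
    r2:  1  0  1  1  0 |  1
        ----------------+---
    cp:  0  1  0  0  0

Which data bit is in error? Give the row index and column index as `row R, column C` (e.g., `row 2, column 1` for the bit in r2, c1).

row 1, column 2

Recompute each row's even parity and compare to rp:
  r0: data parity 1, sent rp 1 → ok
  r1: data parity 0, sent rp 1 → mismatch
  r2: data parity 1, sent rp 1 → ok
Recompute each column's even parity and compare to cp:
  c0: data parity 0, sent cp 0 → ok
  c1: data parity 1, sent cp 1 → ok
  c2: data parity 1, sent cp 0 → mismatch
  c3: data parity 0, sent cp 0 → ok
  c4: data parity 0, sent cp 0 → ok
Exactly one row (r1) and one column (c2) fail → the flipped bit is at their intersection.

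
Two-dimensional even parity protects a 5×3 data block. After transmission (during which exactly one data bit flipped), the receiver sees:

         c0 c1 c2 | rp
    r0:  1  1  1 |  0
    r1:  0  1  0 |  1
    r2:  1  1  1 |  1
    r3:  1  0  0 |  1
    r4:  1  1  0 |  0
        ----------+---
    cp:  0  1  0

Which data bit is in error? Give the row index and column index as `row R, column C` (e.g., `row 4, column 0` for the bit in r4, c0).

row 0, column 1

Recompute each row's even parity and compare to rp:
  r0: data parity 1, sent rp 0 → mismatch
  r1: data parity 1, sent rp 1 → ok
  r2: data parity 1, sent rp 1 → ok
  r3: data parity 1, sent rp 1 → ok
  r4: data parity 0, sent rp 0 → ok
Recompute each column's even parity and compare to cp:
  c0: data parity 0, sent cp 0 → ok
  c1: data parity 0, sent cp 1 → mismatch
  c2: data parity 0, sent cp 0 → ok
Exactly one row (r0) and one column (c1) fail → the flipped bit is at their intersection.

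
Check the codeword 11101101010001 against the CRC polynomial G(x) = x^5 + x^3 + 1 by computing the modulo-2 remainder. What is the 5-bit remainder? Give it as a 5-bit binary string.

Modulo-2 division of 11101101010001 by 101001:
  pos 0: 111011 XOR 101001 = 010010
  pos 1: 100100 XOR 101001 = 001101
  pos 3: 110110 XOR 101001 = 011111
  pos 4: 111111 XOR 101001 = 010110
  pos 5: 101100 XOR 101001 = 000101
  pos 8: 101001 XOR 101001 = 000000
Remainder = 00000 (zero — the frame passes the CRC check).

00000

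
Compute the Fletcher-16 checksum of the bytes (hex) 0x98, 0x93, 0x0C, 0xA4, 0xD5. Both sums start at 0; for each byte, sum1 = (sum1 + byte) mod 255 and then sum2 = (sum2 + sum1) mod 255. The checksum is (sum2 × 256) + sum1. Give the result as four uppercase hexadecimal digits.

Running sums (mod 255):
  after byte 0 (0x98): sum1=152, sum2=152
  after byte 1 (0x93): sum1=44, sum2=196
  after byte 2 (0x0C): sum1=56, sum2=252
  after byte 3 (0xA4): sum1=220, sum2=217
  after byte 4 (0xD5): sum1=178, sum2=140
Checksum = sum2·256 + sum1 = 140·256 + 178 = 36018 = 0x8CB2.

8CB2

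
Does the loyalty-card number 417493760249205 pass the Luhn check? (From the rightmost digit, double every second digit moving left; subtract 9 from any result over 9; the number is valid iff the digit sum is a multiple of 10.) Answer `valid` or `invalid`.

valid

From the right, keep odd positions and double even positions (subtract 9 from any doubled value over 9):
  doubled (positions 2,4,...): 0 9 4 3 6 8 2 → sum 32
  kept (positions 1,3,...): 5 2 4 0 7 9 7 4 → sum 38
Total = 70.
70 mod 10 = 0, so the number is valid.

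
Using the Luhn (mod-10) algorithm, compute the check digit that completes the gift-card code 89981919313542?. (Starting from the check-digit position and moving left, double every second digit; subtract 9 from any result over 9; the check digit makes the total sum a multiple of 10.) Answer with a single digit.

0

Partial digits right→left: 2 4 5 3 1 3 9 1 9 1 8 9 9 8
Double every second digit counting from the check-digit position (so the 1st, 3rd, 5th, ... of the partial from the right).
  doubled (with −9 where >9): 4 1 2 9 9 7 9 → sum 41
  kept as-is: 4 3 3 1 1 9 8 → sum 29
Total = 41 + 29 = 70.
Check digit = (10 − (70 mod 10)) mod 10 = 0.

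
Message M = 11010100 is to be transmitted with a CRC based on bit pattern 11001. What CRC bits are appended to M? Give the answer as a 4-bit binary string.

0110

Append 4 zeros: 110101000000. Divide by 11001 (XOR where the leading bit is 1):
  pos 0: 11010 XOR 11001 = 00011
  pos 3: 11100 XOR 11001 = 00101
  pos 5: 10100 XOR 11001 = 01101
  pos 6: 11010 XOR 11001 = 00011
Remainder (last 4 bits) = 0110. This is the CRC / FCS.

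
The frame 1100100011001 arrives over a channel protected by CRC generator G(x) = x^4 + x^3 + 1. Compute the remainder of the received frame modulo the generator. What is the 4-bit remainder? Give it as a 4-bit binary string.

Modulo-2 division of 1100100011001 by 11001:
  pos 0: 11001 XOR 11001 = 00000
  pos 8: 11001 XOR 11001 = 00000
Remainder = 0000 (zero — the frame passes the CRC check).

0000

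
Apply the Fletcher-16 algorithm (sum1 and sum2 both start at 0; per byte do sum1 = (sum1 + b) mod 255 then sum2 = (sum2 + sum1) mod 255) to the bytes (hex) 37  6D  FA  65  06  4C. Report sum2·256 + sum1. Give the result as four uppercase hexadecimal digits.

E257

Running sums (mod 255):
  after byte 0 (37): sum1=55, sum2=55
  after byte 1 (6D): sum1=164, sum2=219
  after byte 2 (FA): sum1=159, sum2=123
  after byte 3 (65): sum1=5, sum2=128
  after byte 4 (06): sum1=11, sum2=139
  after byte 5 (4C): sum1=87, sum2=226
Checksum = sum2·256 + sum1 = 226·256 + 87 = 57943 = 0xE257.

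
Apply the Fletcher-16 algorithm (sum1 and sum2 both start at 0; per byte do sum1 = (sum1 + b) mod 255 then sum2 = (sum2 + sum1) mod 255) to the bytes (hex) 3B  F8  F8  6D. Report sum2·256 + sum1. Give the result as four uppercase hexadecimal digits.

379A

Running sums (mod 255):
  after byte 0 (3B): sum1=59, sum2=59
  after byte 1 (F8): sum1=52, sum2=111
  after byte 2 (F8): sum1=45, sum2=156
  after byte 3 (6D): sum1=154, sum2=55
Checksum = sum2·256 + sum1 = 55·256 + 154 = 14234 = 0x379A.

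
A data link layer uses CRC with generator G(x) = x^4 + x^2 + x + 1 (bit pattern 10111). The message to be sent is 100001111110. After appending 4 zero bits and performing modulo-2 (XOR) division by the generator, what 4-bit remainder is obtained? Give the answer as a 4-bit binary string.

Append 4 zeros: 1000011111100000. Divide by 10111 (XOR where the leading bit is 1):
  pos 0: 10000 XOR 10111 = 00111
  pos 2: 11111 XOR 10111 = 01000
  pos 3: 10001 XOR 10111 = 00110
  pos 5: 11011 XOR 10111 = 01100
  pos 6: 11001 XOR 10111 = 01110
  pos 7: 11100 XOR 10111 = 01011
  pos 8: 10110 XOR 10111 = 00001
Remainder (last 4 bits) = 1000. This is the CRC / FCS.

1000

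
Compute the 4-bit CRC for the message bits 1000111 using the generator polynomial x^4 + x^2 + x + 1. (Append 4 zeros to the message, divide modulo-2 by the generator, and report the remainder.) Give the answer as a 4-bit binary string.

Append 4 zeros: 10001110000. Divide by 10111 (XOR where the leading bit is 1):
  pos 0: 10001 XOR 10111 = 00110
  pos 2: 11011 XOR 10111 = 01100
  pos 3: 11000 XOR 10111 = 01111
  pos 4: 11110 XOR 10111 = 01001
  pos 5: 10010 XOR 10111 = 00101
Remainder (last 4 bits) = 1010. This is the CRC / FCS.

1010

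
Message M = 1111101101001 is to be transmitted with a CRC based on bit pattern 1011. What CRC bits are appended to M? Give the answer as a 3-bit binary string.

111

Append 3 zeros: 1111101101001000. Divide by 1011 (XOR where the leading bit is 1):
  pos 0: 1111 XOR 1011 = 0100
  pos 1: 1001 XOR 1011 = 0010
  pos 3: 1001 XOR 1011 = 0010
  pos 5: 1010 XOR 1011 = 0001
  pos 8: 1100 XOR 1011 = 0111
  pos 9: 1111 XOR 1011 = 0100
  pos 10: 1000 XOR 1011 = 0011
  pos 12: 1100 XOR 1011 = 0111
Remainder (last 3 bits) = 111. This is the CRC / FCS.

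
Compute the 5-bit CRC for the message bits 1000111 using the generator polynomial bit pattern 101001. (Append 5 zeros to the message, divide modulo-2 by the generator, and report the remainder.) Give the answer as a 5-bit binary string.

11001

Append 5 zeros: 100011100000. Divide by 101001 (XOR where the leading bit is 1):
  pos 0: 100011 XOR 101001 = 001010
  pos 2: 101010 XOR 101001 = 000011
  pos 6: 110000 XOR 101001 = 011001
Remainder (last 5 bits) = 11001. This is the CRC / FCS.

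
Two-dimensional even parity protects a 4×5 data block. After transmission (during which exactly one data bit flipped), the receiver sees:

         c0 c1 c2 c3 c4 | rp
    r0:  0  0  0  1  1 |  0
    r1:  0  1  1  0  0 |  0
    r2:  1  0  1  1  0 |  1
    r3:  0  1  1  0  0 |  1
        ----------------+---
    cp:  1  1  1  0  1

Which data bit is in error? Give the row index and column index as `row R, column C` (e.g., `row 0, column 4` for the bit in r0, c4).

Recompute each row's even parity and compare to rp:
  r0: data parity 0, sent rp 0 → ok
  r1: data parity 0, sent rp 0 → ok
  r2: data parity 1, sent rp 1 → ok
  r3: data parity 0, sent rp 1 → mismatch
Recompute each column's even parity and compare to cp:
  c0: data parity 1, sent cp 1 → ok
  c1: data parity 0, sent cp 1 → mismatch
  c2: data parity 1, sent cp 1 → ok
  c3: data parity 0, sent cp 0 → ok
  c4: data parity 1, sent cp 1 → ok
Exactly one row (r3) and one column (c1) fail → the flipped bit is at their intersection.

row 3, column 1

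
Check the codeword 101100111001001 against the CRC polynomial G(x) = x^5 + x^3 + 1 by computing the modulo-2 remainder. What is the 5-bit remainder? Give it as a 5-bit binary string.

Modulo-2 division of 101100111001001 by 101001:
  pos 0: 101100 XOR 101001 = 000101
  pos 3: 101111 XOR 101001 = 000110
  pos 6: 110001 XOR 101001 = 011000
  pos 7: 110000 XOR 101001 = 011001
  pos 8: 110010 XOR 101001 = 011011
  pos 9: 110111 XOR 101001 = 011110
Remainder = 11110 (nonzero — an error is detected).

11110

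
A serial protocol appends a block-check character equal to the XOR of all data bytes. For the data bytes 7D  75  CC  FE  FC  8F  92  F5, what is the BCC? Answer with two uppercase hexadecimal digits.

2E

XOR the bytes together:
  start with 0x7D
  0x7D ⊕ 0x75 = 0x08
  0x08 ⊕ 0xCC = 0xC4
  0xC4 ⊕ 0xFE = 0x3A
  0x3A ⊕ 0xFC = 0xC6
  0xC6 ⊕ 0x8F = 0x49
  0x49 ⊕ 0x92 = 0xDB
  0xDB ⊕ 0xF5 = 0x2E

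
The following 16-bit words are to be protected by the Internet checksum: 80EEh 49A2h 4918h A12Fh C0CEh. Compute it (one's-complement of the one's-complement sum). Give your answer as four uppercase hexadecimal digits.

8A58

One's-complement addition (fold any carry out of bit 15 back into bit 0):
  0x80EE + 0x49A2 = 0x0CA90
  0xCA90 + 0x4918 = 0x113A8 → wrap carry → 0x13A9
  0x13A9 + 0xA12F = 0x0B4D8
  0xB4D8 + 0xC0CE = 0x175A6 → wrap carry → 0x75A7
One's-complement sum = 0x75A7.
Checksum = ~0x75A7 & 0xFFFF = 0x8A58.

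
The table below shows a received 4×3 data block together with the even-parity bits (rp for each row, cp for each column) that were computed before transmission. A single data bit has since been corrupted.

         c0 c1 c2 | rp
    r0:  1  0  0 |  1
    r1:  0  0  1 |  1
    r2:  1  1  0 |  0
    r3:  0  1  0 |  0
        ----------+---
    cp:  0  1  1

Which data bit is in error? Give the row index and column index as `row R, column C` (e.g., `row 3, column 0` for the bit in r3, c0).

Recompute each row's even parity and compare to rp:
  r0: data parity 1, sent rp 1 → ok
  r1: data parity 1, sent rp 1 → ok
  r2: data parity 0, sent rp 0 → ok
  r3: data parity 1, sent rp 0 → mismatch
Recompute each column's even parity and compare to cp:
  c0: data parity 0, sent cp 0 → ok
  c1: data parity 0, sent cp 1 → mismatch
  c2: data parity 1, sent cp 1 → ok
Exactly one row (r3) and one column (c1) fail → the flipped bit is at their intersection.

row 3, column 1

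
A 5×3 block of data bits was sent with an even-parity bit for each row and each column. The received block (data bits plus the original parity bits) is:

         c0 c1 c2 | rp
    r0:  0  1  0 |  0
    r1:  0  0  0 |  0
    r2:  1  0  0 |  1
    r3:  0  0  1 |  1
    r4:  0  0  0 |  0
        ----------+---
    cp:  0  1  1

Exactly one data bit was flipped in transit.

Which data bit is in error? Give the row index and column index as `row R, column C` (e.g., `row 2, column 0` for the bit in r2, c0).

Recompute each row's even parity and compare to rp:
  r0: data parity 1, sent rp 0 → mismatch
  r1: data parity 0, sent rp 0 → ok
  r2: data parity 1, sent rp 1 → ok
  r3: data parity 1, sent rp 1 → ok
  r4: data parity 0, sent rp 0 → ok
Recompute each column's even parity and compare to cp:
  c0: data parity 1, sent cp 0 → mismatch
  c1: data parity 1, sent cp 1 → ok
  c2: data parity 1, sent cp 1 → ok
Exactly one row (r0) and one column (c0) fail → the flipped bit is at their intersection.

row 0, column 0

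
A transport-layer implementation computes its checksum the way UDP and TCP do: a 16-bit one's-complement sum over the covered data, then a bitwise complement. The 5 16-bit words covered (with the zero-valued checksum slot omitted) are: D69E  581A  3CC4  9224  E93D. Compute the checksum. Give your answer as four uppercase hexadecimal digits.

1920

One's-complement addition (fold any carry out of bit 15 back into bit 0):
  0xD69E + 0x581A = 0x12EB8 → wrap carry → 0x2EB9
  0x2EB9 + 0x3CC4 = 0x06B7D
  0x6B7D + 0x9224 = 0x0FDA1
  0xFDA1 + 0xE93D = 0x1E6DE → wrap carry → 0xE6DF
One's-complement sum = 0xE6DF.
Checksum = ~0xE6DF & 0xFFFF = 0x1920.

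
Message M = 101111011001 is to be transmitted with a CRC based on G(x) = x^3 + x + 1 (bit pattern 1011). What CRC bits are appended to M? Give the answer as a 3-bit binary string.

000

Append 3 zeros: 101111011001000. Divide by 1011 (XOR where the leading bit is 1):
  pos 0: 1011 XOR 1011 = 0000
  pos 4: 1101 XOR 1011 = 0110
  pos 5: 1101 XOR 1011 = 0110
  pos 6: 1100 XOR 1011 = 0111
  pos 7: 1110 XOR 1011 = 0101
  pos 8: 1011 XOR 1011 = 0000
Remainder (last 3 bits) = 000. This is the CRC / FCS.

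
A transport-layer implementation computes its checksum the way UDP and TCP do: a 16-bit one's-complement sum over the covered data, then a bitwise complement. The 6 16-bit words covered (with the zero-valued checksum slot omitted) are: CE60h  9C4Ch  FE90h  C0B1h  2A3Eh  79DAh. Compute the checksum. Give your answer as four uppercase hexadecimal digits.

31F7

One's-complement addition (fold any carry out of bit 15 back into bit 0):
  0xCE60 + 0x9C4C = 0x16AAC → wrap carry → 0x6AAD
  0x6AAD + 0xFE90 = 0x1693D → wrap carry → 0x693E
  0x693E + 0xC0B1 = 0x129EF → wrap carry → 0x29F0
  0x29F0 + 0x2A3E = 0x0542E
  0x542E + 0x79DA = 0x0CE08
One's-complement sum = 0xCE08.
Checksum = ~0xCE08 & 0xFFFF = 0x31F7.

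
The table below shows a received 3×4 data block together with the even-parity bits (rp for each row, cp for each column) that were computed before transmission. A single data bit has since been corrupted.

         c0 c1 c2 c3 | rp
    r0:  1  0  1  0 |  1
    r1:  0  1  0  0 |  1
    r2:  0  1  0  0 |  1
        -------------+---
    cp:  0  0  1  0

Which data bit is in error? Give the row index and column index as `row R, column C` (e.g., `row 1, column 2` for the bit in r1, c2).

Recompute each row's even parity and compare to rp:
  r0: data parity 0, sent rp 1 → mismatch
  r1: data parity 1, sent rp 1 → ok
  r2: data parity 1, sent rp 1 → ok
Recompute each column's even parity and compare to cp:
  c0: data parity 1, sent cp 0 → mismatch
  c1: data parity 0, sent cp 0 → ok
  c2: data parity 1, sent cp 1 → ok
  c3: data parity 0, sent cp 0 → ok
Exactly one row (r0) and one column (c0) fail → the flipped bit is at their intersection.

row 0, column 0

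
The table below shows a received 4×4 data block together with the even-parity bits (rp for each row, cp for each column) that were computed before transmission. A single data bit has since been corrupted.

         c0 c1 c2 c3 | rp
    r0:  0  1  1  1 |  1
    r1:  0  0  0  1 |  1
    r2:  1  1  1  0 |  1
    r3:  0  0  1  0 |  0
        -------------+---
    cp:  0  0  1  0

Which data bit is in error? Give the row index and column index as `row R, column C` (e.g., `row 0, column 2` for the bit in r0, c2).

Recompute each row's even parity and compare to rp:
  r0: data parity 1, sent rp 1 → ok
  r1: data parity 1, sent rp 1 → ok
  r2: data parity 1, sent rp 1 → ok
  r3: data parity 1, sent rp 0 → mismatch
Recompute each column's even parity and compare to cp:
  c0: data parity 1, sent cp 0 → mismatch
  c1: data parity 0, sent cp 0 → ok
  c2: data parity 1, sent cp 1 → ok
  c3: data parity 0, sent cp 0 → ok
Exactly one row (r3) and one column (c0) fail → the flipped bit is at their intersection.

row 3, column 0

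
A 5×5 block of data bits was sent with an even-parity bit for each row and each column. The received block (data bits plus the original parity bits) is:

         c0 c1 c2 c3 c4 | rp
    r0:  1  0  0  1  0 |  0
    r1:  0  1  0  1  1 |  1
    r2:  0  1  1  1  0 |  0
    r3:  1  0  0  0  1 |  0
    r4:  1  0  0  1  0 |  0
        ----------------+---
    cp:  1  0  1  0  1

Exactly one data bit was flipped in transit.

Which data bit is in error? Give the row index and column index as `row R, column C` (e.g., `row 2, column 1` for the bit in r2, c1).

row 2, column 4

Recompute each row's even parity and compare to rp:
  r0: data parity 0, sent rp 0 → ok
  r1: data parity 1, sent rp 1 → ok
  r2: data parity 1, sent rp 0 → mismatch
  r3: data parity 0, sent rp 0 → ok
  r4: data parity 0, sent rp 0 → ok
Recompute each column's even parity and compare to cp:
  c0: data parity 1, sent cp 1 → ok
  c1: data parity 0, sent cp 0 → ok
  c2: data parity 1, sent cp 1 → ok
  c3: data parity 0, sent cp 0 → ok
  c4: data parity 0, sent cp 1 → mismatch
Exactly one row (r2) and one column (c4) fail → the flipped bit is at their intersection.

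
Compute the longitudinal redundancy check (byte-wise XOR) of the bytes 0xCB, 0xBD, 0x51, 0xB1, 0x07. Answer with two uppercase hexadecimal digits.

XOR the bytes together:
  start with 0xCB
  0xCB ⊕ 0xBD = 0x76
  0x76 ⊕ 0x51 = 0x27
  0x27 ⊕ 0xB1 = 0x96
  0x96 ⊕ 0x07 = 0x91

91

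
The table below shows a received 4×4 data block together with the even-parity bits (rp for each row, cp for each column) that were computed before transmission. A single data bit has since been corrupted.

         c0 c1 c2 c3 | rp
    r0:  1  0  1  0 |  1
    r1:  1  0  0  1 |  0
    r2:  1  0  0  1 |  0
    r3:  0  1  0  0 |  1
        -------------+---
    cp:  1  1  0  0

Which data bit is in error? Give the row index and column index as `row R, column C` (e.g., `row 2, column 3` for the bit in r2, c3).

Recompute each row's even parity and compare to rp:
  r0: data parity 0, sent rp 1 → mismatch
  r1: data parity 0, sent rp 0 → ok
  r2: data parity 0, sent rp 0 → ok
  r3: data parity 1, sent rp 1 → ok
Recompute each column's even parity and compare to cp:
  c0: data parity 1, sent cp 1 → ok
  c1: data parity 1, sent cp 1 → ok
  c2: data parity 1, sent cp 0 → mismatch
  c3: data parity 0, sent cp 0 → ok
Exactly one row (r0) and one column (c2) fail → the flipped bit is at their intersection.

row 0, column 2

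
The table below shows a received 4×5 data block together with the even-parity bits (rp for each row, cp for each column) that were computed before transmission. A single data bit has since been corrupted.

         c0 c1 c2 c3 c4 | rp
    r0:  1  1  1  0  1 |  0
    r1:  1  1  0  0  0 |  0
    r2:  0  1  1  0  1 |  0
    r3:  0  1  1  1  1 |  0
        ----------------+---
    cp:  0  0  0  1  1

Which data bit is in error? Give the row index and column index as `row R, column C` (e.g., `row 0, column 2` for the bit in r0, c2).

Recompute each row's even parity and compare to rp:
  r0: data parity 0, sent rp 0 → ok
  r1: data parity 0, sent rp 0 → ok
  r2: data parity 1, sent rp 0 → mismatch
  r3: data parity 0, sent rp 0 → ok
Recompute each column's even parity and compare to cp:
  c0: data parity 0, sent cp 0 → ok
  c1: data parity 0, sent cp 0 → ok
  c2: data parity 1, sent cp 0 → mismatch
  c3: data parity 1, sent cp 1 → ok
  c4: data parity 1, sent cp 1 → ok
Exactly one row (r2) and one column (c2) fail → the flipped bit is at their intersection.

row 2, column 2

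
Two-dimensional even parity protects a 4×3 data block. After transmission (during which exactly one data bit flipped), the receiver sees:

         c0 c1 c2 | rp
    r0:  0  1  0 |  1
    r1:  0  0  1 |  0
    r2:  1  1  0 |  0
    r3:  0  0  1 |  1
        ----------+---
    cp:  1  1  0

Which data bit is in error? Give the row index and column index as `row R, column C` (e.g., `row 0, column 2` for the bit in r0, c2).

Recompute each row's even parity and compare to rp:
  r0: data parity 1, sent rp 1 → ok
  r1: data parity 1, sent rp 0 → mismatch
  r2: data parity 0, sent rp 0 → ok
  r3: data parity 1, sent rp 1 → ok
Recompute each column's even parity and compare to cp:
  c0: data parity 1, sent cp 1 → ok
  c1: data parity 0, sent cp 1 → mismatch
  c2: data parity 0, sent cp 0 → ok
Exactly one row (r1) and one column (c1) fail → the flipped bit is at their intersection.

row 1, column 1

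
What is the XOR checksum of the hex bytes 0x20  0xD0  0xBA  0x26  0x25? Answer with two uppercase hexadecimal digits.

49

XOR the bytes together:
  start with 0x20
  0x20 ⊕ 0xD0 = 0xF0
  0xF0 ⊕ 0xBA = 0x4A
  0x4A ⊕ 0x26 = 0x6C
  0x6C ⊕ 0x25 = 0x49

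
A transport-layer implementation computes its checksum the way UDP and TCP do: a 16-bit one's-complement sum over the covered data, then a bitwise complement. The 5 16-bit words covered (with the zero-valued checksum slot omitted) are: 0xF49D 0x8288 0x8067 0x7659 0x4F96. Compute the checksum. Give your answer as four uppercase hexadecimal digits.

4282

One's-complement addition (fold any carry out of bit 15 back into bit 0):
  0xF49D + 0x8288 = 0x17725 → wrap carry → 0x7726
  0x7726 + 0x8067 = 0x0F78D
  0xF78D + 0x7659 = 0x16DE6 → wrap carry → 0x6DE7
  0x6DE7 + 0x4F96 = 0x0BD7D
One's-complement sum = 0xBD7D.
Checksum = ~0xBD7D & 0xFFFF = 0x4282.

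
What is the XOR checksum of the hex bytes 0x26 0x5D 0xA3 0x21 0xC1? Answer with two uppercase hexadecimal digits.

XOR the bytes together:
  start with 0x26
  0x26 ⊕ 0x5D = 0x7B
  0x7B ⊕ 0xA3 = 0xD8
  0xD8 ⊕ 0x21 = 0xF9
  0xF9 ⊕ 0xC1 = 0x38

38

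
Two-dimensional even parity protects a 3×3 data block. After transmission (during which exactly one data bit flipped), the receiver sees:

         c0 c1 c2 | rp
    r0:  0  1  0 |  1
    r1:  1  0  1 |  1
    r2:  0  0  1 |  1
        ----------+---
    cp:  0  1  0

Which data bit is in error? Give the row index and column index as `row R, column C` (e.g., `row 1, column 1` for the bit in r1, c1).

row 1, column 0

Recompute each row's even parity and compare to rp:
  r0: data parity 1, sent rp 1 → ok
  r1: data parity 0, sent rp 1 → mismatch
  r2: data parity 1, sent rp 1 → ok
Recompute each column's even parity and compare to cp:
  c0: data parity 1, sent cp 0 → mismatch
  c1: data parity 1, sent cp 1 → ok
  c2: data parity 0, sent cp 0 → ok
Exactly one row (r1) and one column (c0) fail → the flipped bit is at their intersection.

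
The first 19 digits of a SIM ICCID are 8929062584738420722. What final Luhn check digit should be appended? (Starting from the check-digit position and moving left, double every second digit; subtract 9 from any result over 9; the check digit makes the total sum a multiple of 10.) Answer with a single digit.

1

Partial digits right→left: 2 2 7 0 2 4 8 3 7 4 8 5 2 6 0 9 2 9 8
Double every second digit counting from the check-digit position (so the 1st, 3rd, 5th, ... of the partial from the right).
  doubled (with −9 where >9): 4 5 4 7 5 7 4 0 4 7 → sum 47
  kept as-is: 2 0 4 3 4 5 6 9 9 → sum 42
Total = 47 + 42 = 89.
Check digit = (10 − (89 mod 10)) mod 10 = 1.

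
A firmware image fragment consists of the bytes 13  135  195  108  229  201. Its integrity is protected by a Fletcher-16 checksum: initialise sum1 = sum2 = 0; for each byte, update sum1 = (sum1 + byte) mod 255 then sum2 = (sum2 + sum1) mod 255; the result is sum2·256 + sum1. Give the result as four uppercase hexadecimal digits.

Running sums (mod 255):
  after byte 0 (13): sum1=13, sum2=13
  after byte 1 (135): sum1=148, sum2=161
  after byte 2 (195): sum1=88, sum2=249
  after byte 3 (108): sum1=196, sum2=190
  after byte 4 (229): sum1=170, sum2=105
  after byte 5 (201): sum1=116, sum2=221
Checksum = sum2·256 + sum1 = 221·256 + 116 = 56692 = 0xDD74.

DD74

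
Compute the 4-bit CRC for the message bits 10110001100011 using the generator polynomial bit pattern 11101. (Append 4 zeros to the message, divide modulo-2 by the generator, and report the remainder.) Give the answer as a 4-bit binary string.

Append 4 zeros: 101100011000110000. Divide by 11101 (XOR where the leading bit is 1):
  pos 0: 10110 XOR 11101 = 01011
  pos 1: 10110 XOR 11101 = 01011
  pos 2: 10110 XOR 11101 = 01011
  pos 3: 10111 XOR 11101 = 01010
  pos 4: 10101 XOR 11101 = 01000
  pos 5: 10000 XOR 11101 = 01101
  pos 6: 11010 XOR 11101 = 00111
  pos 8: 11101 XOR 11101 = 00000
  pos 13: 10000 XOR 11101 = 01101
Remainder (last 4 bits) = 1101. This is the CRC / FCS.

1101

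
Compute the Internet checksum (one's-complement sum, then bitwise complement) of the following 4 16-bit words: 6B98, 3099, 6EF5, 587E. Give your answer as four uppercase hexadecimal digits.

9C5A

One's-complement addition (fold any carry out of bit 15 back into bit 0):
  0x6B98 + 0x3099 = 0x09C31
  0x9C31 + 0x6EF5 = 0x10B26 → wrap carry → 0x0B27
  0x0B27 + 0x587E = 0x063A5
One's-complement sum = 0x63A5.
Checksum = ~0x63A5 & 0xFFFF = 0x9C5A.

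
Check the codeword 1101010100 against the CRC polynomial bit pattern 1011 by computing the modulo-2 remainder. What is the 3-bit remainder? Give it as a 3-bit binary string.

001

Modulo-2 division of 1101010100 by 1011:
  pos 0: 1101 XOR 1011 = 0110
  pos 1: 1100 XOR 1011 = 0111
  pos 2: 1111 XOR 1011 = 0100
  pos 3: 1000 XOR 1011 = 0011
  pos 5: 1110 XOR 1011 = 0101
  pos 6: 1010 XOR 1011 = 0001
Remainder = 001 (nonzero — an error is detected).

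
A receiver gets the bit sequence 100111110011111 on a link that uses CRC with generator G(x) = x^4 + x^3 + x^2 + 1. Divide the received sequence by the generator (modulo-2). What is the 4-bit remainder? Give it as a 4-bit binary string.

Modulo-2 division of 100111110011111 by 11101:
  pos 0: 10011 XOR 11101 = 01110
  pos 1: 11101 XOR 11101 = 00000
  pos 6: 11001 XOR 11101 = 00100
  pos 8: 10011 XOR 11101 = 01110
  pos 9: 11101 XOR 11101 = 00000
Remainder = 0001 (nonzero — an error is detected).

0001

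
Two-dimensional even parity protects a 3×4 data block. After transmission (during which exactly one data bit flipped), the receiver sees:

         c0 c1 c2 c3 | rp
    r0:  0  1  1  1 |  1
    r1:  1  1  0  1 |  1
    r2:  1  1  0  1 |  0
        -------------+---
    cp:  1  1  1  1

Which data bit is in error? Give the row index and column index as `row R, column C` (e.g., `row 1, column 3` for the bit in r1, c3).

row 2, column 0

Recompute each row's even parity and compare to rp:
  r0: data parity 1, sent rp 1 → ok
  r1: data parity 1, sent rp 1 → ok
  r2: data parity 1, sent rp 0 → mismatch
Recompute each column's even parity and compare to cp:
  c0: data parity 0, sent cp 1 → mismatch
  c1: data parity 1, sent cp 1 → ok
  c2: data parity 1, sent cp 1 → ok
  c3: data parity 1, sent cp 1 → ok
Exactly one row (r2) and one column (c0) fail → the flipped bit is at their intersection.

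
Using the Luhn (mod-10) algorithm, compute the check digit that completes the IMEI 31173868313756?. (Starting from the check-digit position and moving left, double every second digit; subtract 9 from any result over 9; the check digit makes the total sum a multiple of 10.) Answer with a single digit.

Partial digits right→left: 6 5 7 3 1 3 8 6 8 3 7 1 1 3
Double every second digit counting from the check-digit position (so the 1st, 3rd, 5th, ... of the partial from the right).
  doubled (with −9 where >9): 3 5 2 7 7 5 2 → sum 31
  kept as-is: 5 3 3 6 3 1 3 → sum 24
Total = 31 + 24 = 55.
Check digit = (10 − (55 mod 10)) mod 10 = 5.

5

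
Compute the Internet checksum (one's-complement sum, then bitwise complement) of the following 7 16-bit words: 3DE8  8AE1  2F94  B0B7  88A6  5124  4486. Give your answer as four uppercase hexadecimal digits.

3899

One's-complement addition (fold any carry out of bit 15 back into bit 0):
  0x3DE8 + 0x8AE1 = 0x0C8C9
  0xC8C9 + 0x2F94 = 0x0F85D
  0xF85D + 0xB0B7 = 0x1A914 → wrap carry → 0xA915
  0xA915 + 0x88A6 = 0x131BB → wrap carry → 0x31BC
  0x31BC + 0x5124 = 0x082E0
  0x82E0 + 0x4486 = 0x0C766
One's-complement sum = 0xC766.
Checksum = ~0xC766 & 0xFFFF = 0x3899.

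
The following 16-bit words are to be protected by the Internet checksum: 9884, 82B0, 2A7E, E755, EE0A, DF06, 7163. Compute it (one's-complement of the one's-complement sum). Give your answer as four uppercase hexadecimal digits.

One's-complement addition (fold any carry out of bit 15 back into bit 0):
  0x9884 + 0x82B0 = 0x11B34 → wrap carry → 0x1B35
  0x1B35 + 0x2A7E = 0x045B3
  0x45B3 + 0xE755 = 0x12D08 → wrap carry → 0x2D09
  0x2D09 + 0xEE0A = 0x11B13 → wrap carry → 0x1B14
  0x1B14 + 0xDF06 = 0x0FA1A
  0xFA1A + 0x7163 = 0x16B7D → wrap carry → 0x6B7E
One's-complement sum = 0x6B7E.
Checksum = ~0x6B7E & 0xFFFF = 0x9481.

9481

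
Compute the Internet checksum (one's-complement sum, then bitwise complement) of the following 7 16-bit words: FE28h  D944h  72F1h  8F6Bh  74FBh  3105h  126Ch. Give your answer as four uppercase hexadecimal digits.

6DC8

One's-complement addition (fold any carry out of bit 15 back into bit 0):
  0xFE28 + 0xD944 = 0x1D76C → wrap carry → 0xD76D
  0xD76D + 0x72F1 = 0x14A5E → wrap carry → 0x4A5F
  0x4A5F + 0x8F6B = 0x0D9CA
  0xD9CA + 0x74FB = 0x14EC5 → wrap carry → 0x4EC6
  0x4EC6 + 0x3105 = 0x07FCB
  0x7FCB + 0x126C = 0x09237
One's-complement sum = 0x9237.
Checksum = ~0x9237 & 0xFFFF = 0x6DC8.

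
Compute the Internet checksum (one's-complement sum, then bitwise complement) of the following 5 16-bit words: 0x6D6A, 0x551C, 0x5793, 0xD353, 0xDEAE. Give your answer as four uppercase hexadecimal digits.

33E3

One's-complement addition (fold any carry out of bit 15 back into bit 0):
  0x6D6A + 0x551C = 0x0C286
  0xC286 + 0x5793 = 0x11A19 → wrap carry → 0x1A1A
  0x1A1A + 0xD353 = 0x0ED6D
  0xED6D + 0xDEAE = 0x1CC1B → wrap carry → 0xCC1C
One's-complement sum = 0xCC1C.
Checksum = ~0xCC1C & 0xFFFF = 0x33E3.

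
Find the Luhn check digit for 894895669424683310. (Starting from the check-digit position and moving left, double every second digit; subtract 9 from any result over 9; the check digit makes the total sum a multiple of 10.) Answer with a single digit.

3

Partial digits right→left: 0 1 3 3 8 6 4 2 4 9 6 6 5 9 8 4 9 8
Double every second digit counting from the check-digit position (so the 1st, 3rd, 5th, ... of the partial from the right).
  doubled (with −9 where >9): 0 6 7 8 8 3 1 7 9 → sum 49
  kept as-is: 1 3 6 2 9 6 9 4 8 → sum 48
Total = 49 + 48 = 97.
Check digit = (10 − (97 mod 10)) mod 10 = 3.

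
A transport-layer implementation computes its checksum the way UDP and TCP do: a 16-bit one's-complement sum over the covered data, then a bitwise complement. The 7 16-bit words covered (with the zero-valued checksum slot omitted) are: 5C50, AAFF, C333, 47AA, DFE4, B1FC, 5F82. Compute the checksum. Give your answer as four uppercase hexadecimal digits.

One's-complement addition (fold any carry out of bit 15 back into bit 0):
  0x5C50 + 0xAAFF = 0x1074F → wrap carry → 0x0750
  0x0750 + 0xC333 = 0x0CA83
  0xCA83 + 0x47AA = 0x1122D → wrap carry → 0x122E
  0x122E + 0xDFE4 = 0x0F212
  0xF212 + 0xB1FC = 0x1A40E → wrap carry → 0xA40F
  0xA40F + 0x5F82 = 0x10391 → wrap carry → 0x0392
One's-complement sum = 0x0392.
Checksum = ~0x0392 & 0xFFFF = 0xFC6D.

FC6D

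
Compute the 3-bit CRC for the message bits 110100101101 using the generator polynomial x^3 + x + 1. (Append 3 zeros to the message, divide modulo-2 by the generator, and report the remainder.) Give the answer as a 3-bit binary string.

001

Append 3 zeros: 110100101101000. Divide by 1011 (XOR where the leading bit is 1):
  pos 0: 1101 XOR 1011 = 0110
  pos 1: 1100 XOR 1011 = 0111
  pos 2: 1110 XOR 1011 = 0101
  pos 3: 1011 XOR 1011 = 0000
  pos 8: 1101 XOR 1011 = 0110
  pos 9: 1100 XOR 1011 = 0111
  pos 10: 1110 XOR 1011 = 0101
  pos 11: 1010 XOR 1011 = 0001
Remainder (last 3 bits) = 001. This is the CRC / FCS.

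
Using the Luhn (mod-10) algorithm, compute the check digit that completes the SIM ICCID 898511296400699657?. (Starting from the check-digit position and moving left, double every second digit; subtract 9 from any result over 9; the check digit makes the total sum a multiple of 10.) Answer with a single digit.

Partial digits right→left: 7 5 6 9 9 6 0 0 4 6 9 2 1 1 5 8 9 8
Double every second digit counting from the check-digit position (so the 1st, 3rd, 5th, ... of the partial from the right).
  doubled (with −9 where >9): 5 3 9 0 8 9 2 1 9 → sum 46
  kept as-is: 5 9 6 0 6 2 1 8 8 → sum 45
Total = 46 + 45 = 91.
Check digit = (10 − (91 mod 10)) mod 10 = 9.

9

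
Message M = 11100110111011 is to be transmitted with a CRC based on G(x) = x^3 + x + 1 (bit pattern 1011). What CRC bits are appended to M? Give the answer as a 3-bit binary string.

001

Append 3 zeros: 11100110111011000. Divide by 1011 (XOR where the leading bit is 1):
  pos 0: 1110 XOR 1011 = 0101
  pos 1: 1010 XOR 1011 = 0001
  pos 4: 1110 XOR 1011 = 0101
  pos 5: 1011 XOR 1011 = 0000
  pos 9: 1101 XOR 1011 = 0110
  pos 10: 1101 XOR 1011 = 0110
  pos 11: 1100 XOR 1011 = 0111
  pos 12: 1110 XOR 1011 = 0101
  pos 13: 1010 XOR 1011 = 0001
Remainder (last 3 bits) = 001. This is the CRC / FCS.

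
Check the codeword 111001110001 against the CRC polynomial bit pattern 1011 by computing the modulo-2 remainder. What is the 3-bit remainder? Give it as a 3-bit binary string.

Modulo-2 division of 111001110001 by 1011:
  pos 0: 1110 XOR 1011 = 0101
  pos 1: 1010 XOR 1011 = 0001
  pos 4: 1111 XOR 1011 = 0100
  pos 5: 1000 XOR 1011 = 0011
  pos 7: 1100 XOR 1011 = 0111
  pos 8: 1111 XOR 1011 = 0100
Remainder = 100 (nonzero — an error is detected).

100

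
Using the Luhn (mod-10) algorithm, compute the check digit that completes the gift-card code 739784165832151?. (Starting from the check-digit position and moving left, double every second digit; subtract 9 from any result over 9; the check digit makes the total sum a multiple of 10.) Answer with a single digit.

1

Partial digits right→left: 1 5 1 2 3 8 5 6 1 4 8 7 9 3 7
Double every second digit counting from the check-digit position (so the 1st, 3rd, 5th, ... of the partial from the right).
  doubled (with −9 where >9): 2 2 6 1 2 7 9 5 → sum 34
  kept as-is: 5 2 8 6 4 7 3 → sum 35
Total = 34 + 35 = 69.
Check digit = (10 − (69 mod 10)) mod 10 = 1.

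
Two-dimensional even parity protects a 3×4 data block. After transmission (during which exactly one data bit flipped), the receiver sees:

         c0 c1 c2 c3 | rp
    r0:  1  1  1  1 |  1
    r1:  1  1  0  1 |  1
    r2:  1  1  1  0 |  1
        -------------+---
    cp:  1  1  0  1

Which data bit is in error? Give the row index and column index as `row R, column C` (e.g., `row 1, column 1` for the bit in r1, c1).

Recompute each row's even parity and compare to rp:
  r0: data parity 0, sent rp 1 → mismatch
  r1: data parity 1, sent rp 1 → ok
  r2: data parity 1, sent rp 1 → ok
Recompute each column's even parity and compare to cp:
  c0: data parity 1, sent cp 1 → ok
  c1: data parity 1, sent cp 1 → ok
  c2: data parity 0, sent cp 0 → ok
  c3: data parity 0, sent cp 1 → mismatch
Exactly one row (r0) and one column (c3) fail → the flipped bit is at their intersection.

row 0, column 3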